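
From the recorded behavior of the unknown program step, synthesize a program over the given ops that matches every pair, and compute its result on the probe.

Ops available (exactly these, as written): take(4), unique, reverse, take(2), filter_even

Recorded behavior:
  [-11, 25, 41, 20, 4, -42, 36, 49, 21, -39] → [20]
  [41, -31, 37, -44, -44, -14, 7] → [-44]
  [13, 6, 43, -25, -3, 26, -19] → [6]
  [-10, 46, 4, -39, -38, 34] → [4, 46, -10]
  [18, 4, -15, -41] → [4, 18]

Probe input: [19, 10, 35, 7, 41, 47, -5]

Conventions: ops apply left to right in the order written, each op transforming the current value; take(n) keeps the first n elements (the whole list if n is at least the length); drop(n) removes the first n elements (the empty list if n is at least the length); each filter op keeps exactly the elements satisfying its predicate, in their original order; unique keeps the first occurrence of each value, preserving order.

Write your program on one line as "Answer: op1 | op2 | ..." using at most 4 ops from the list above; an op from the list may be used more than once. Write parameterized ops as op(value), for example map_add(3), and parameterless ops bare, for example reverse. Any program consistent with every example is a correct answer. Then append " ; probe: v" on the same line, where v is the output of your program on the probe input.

take(4) | reverse | filter_even ; probe: [10]

Check, running the answer program on each example:
  [-11, 25, 41, 20, 4, -42, 36, 49, 21, -39] -> [-11, 25, 41, 20] -> [20, 41, 25, -11] -> [20]
  [41, -31, 37, -44, -44, -14, 7] -> [41, -31, 37, -44] -> [-44, 37, -31, 41] -> [-44]
  [13, 6, 43, -25, -3, 26, -19] -> [13, 6, 43, -25] -> [-25, 43, 6, 13] -> [6]
  [-10, 46, 4, -39, -38, 34] -> [-10, 46, 4, -39] -> [-39, 4, 46, -10] -> [4, 46, -10]
  [18, 4, -15, -41] -> [18, 4, -15, -41] -> [-41, -15, 4, 18] -> [4, 18]
  probe: [19, 10, 35, 7, 41, 47, -5] -> [19, 10, 35, 7] -> [7, 35, 10, 19] -> [10]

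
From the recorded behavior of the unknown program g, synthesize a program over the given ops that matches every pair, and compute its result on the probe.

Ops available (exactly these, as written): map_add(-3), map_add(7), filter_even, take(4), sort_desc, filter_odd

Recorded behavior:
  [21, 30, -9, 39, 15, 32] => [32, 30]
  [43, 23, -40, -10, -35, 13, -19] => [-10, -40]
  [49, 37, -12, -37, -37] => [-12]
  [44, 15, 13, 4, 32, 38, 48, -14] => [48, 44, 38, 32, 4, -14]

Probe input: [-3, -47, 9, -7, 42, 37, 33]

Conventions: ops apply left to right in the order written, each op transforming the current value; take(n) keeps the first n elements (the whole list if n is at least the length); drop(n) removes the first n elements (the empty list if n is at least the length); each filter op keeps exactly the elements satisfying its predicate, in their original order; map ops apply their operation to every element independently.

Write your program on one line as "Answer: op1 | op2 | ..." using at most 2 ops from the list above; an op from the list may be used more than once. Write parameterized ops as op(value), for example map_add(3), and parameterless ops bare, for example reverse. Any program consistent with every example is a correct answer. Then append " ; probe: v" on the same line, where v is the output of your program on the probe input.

filter_even | sort_desc ; probe: [42]

Check, running the answer program on each example:
  [21, 30, -9, 39, 15, 32] -> [30, 32] -> [32, 30]
  [43, 23, -40, -10, -35, 13, -19] -> [-40, -10] -> [-10, -40]
  [49, 37, -12, -37, -37] -> [-12] -> [-12]
  [44, 15, 13, 4, 32, 38, 48, -14] -> [44, 4, 32, 38, 48, -14] -> [48, 44, 38, 32, 4, -14]
  probe: [-3, -47, 9, -7, 42, 37, 33] -> [42] -> [42]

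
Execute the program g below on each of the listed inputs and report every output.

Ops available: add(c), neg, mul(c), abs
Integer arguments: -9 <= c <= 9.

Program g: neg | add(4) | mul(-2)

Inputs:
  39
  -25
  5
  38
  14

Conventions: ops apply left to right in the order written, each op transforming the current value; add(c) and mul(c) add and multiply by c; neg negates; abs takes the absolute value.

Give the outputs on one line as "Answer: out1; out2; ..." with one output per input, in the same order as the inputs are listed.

Execution, op by op:
  39 -> -39 -> -35 -> 70
  -25 -> 25 -> 29 -> -58
  5 -> -5 -> -1 -> 2
  38 -> -38 -> -34 -> 68
  14 -> -14 -> -10 -> 20

70; -58; 2; 68; 20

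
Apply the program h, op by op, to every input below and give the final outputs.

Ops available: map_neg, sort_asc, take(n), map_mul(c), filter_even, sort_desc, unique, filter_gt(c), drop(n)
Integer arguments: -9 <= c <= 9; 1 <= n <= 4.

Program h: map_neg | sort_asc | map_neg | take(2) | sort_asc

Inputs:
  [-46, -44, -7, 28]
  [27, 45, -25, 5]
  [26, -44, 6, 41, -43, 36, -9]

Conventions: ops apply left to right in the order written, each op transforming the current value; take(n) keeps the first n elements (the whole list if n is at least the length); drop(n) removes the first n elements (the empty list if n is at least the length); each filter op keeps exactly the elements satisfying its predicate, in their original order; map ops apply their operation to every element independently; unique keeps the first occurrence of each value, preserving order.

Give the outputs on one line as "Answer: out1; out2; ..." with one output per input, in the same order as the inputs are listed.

Execution, op by op:
  [-46, -44, -7, 28] -> [46, 44, 7, -28] -> [-28, 7, 44, 46] -> [28, -7, -44, -46] -> [28, -7] -> [-7, 28]
  [27, 45, -25, 5] -> [-27, -45, 25, -5] -> [-45, -27, -5, 25] -> [45, 27, 5, -25] -> [45, 27] -> [27, 45]
  [26, -44, 6, 41, -43, 36, -9] -> [-26, 44, -6, -41, 43, -36, 9] -> [-41, -36, -26, -6, 9, 43, 44] -> [41, 36, 26, 6, -9, -43, -44] -> [41, 36] -> [36, 41]

[-7, 28]; [27, 45]; [36, 41]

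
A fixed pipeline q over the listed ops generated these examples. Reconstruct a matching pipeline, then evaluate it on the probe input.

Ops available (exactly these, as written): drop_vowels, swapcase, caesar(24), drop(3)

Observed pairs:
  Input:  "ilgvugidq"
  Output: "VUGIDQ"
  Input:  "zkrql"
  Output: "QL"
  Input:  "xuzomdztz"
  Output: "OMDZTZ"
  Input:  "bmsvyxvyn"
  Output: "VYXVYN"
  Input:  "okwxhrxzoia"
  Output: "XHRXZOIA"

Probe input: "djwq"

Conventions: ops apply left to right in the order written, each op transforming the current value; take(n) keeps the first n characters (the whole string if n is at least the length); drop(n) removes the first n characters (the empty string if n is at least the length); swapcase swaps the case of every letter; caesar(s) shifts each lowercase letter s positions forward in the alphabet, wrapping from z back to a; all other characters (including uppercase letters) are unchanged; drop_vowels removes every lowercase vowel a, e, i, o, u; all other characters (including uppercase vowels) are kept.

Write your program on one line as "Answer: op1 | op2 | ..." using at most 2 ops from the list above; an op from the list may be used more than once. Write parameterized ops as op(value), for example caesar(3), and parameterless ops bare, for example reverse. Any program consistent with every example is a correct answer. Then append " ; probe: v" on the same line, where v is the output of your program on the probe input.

drop(3) | swapcase ; probe: "Q"

Check, running the answer program on each example:
  "ilgvugidq" -> "vugidq" -> "VUGIDQ"
  "zkrql" -> "ql" -> "QL"
  "xuzomdztz" -> "omdztz" -> "OMDZTZ"
  "bmsvyxvyn" -> "vyxvyn" -> "VYXVYN"
  "okwxhrxzoia" -> "xhrxzoia" -> "XHRXZOIA"
  probe: "djwq" -> "q" -> "Q"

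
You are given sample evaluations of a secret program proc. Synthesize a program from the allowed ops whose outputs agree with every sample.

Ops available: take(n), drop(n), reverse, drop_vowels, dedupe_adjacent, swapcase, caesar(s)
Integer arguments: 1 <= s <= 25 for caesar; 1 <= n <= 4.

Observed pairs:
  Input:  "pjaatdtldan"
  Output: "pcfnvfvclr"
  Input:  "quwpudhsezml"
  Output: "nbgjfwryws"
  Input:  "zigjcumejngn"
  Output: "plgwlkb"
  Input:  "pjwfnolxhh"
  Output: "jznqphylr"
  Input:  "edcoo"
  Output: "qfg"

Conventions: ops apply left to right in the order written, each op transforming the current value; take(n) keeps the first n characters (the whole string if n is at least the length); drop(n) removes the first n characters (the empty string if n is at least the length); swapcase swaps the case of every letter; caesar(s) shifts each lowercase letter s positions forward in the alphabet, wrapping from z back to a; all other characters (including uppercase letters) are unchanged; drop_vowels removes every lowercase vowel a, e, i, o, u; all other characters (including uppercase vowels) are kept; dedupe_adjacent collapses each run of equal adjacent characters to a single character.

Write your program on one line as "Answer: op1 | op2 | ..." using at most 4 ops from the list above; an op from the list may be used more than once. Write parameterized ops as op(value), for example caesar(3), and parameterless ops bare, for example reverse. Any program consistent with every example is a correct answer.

caesar(2) | drop_vowels | reverse | dedupe_adjacent

Check, running the answer program on each example:
  "pjaatdtldan" -> "rlccvfvnfcp" -> "rlccvfvnfcp" -> "pcfnvfvcclr" -> "pcfnvfvclr"
  "quwpudhsezml" -> "swyrwfjugbon" -> "swyrwfjgbn" -> "nbgjfwryws" -> "nbgjfwryws"
  "zigjcumejngn" -> "bkilewoglpip" -> "bklwglpp" -> "pplgwlkb" -> "plgwlkb"
  "pjwfnolxhh" -> "rlyhpqnzjj" -> "rlyhpqnzjj" -> "jjznqphylr" -> "jznqphylr"
  "edcoo" -> "gfeqq" -> "gfqq" -> "qqfg" -> "qfg"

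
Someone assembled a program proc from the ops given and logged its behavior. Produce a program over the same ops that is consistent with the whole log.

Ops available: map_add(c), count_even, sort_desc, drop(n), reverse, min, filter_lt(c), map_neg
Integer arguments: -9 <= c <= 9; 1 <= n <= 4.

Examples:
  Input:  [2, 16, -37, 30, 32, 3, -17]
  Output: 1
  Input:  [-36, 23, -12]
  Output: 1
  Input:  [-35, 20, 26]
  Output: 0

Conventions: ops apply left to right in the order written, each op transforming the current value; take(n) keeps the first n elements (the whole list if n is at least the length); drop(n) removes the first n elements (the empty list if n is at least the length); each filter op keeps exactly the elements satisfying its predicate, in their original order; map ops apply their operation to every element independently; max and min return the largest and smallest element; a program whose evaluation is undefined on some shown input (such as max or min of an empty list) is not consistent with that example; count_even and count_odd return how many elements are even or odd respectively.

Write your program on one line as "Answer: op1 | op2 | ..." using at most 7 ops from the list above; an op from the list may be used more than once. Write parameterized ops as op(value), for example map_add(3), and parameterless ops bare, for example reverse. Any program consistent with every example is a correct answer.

map_neg | sort_desc | map_add(-3) | filter_lt(6) | reverse | count_even

Check, running the answer program on each example:
  [2, 16, -37, 30, 32, 3, -17] -> [-2, -16, 37, -30, -32, -3, 17] -> [37, 17, -2, -3, -16, -30, -32] -> [34, 14, -5, -6, -19, -33, -35] -> [-5, -6, -19, -33, -35] -> [-35, -33, -19, -6, -5] -> 1
  [-36, 23, -12] -> [36, -23, 12] -> [36, 12, -23] -> [33, 9, -26] -> [-26] -> [-26] -> 1
  [-35, 20, 26] -> [35, -20, -26] -> [35, -20, -26] -> [32, -23, -29] -> [-23, -29] -> [-29, -23] -> 0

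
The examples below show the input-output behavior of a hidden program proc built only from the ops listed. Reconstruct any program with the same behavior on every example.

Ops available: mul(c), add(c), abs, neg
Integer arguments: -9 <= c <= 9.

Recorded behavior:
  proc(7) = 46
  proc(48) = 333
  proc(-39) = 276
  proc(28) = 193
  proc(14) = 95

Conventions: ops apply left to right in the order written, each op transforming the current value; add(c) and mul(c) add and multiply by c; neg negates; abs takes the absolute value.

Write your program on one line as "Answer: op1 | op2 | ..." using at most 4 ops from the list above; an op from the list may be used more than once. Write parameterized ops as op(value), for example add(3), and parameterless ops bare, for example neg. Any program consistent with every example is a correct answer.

mul(7) | add(-7) | add(4) | abs

Check, running the answer program on each example:
  7 -> 49 -> 42 -> 46 -> 46
  48 -> 336 -> 329 -> 333 -> 333
  -39 -> -273 -> -280 -> -276 -> 276
  28 -> 196 -> 189 -> 193 -> 193
  14 -> 98 -> 91 -> 95 -> 95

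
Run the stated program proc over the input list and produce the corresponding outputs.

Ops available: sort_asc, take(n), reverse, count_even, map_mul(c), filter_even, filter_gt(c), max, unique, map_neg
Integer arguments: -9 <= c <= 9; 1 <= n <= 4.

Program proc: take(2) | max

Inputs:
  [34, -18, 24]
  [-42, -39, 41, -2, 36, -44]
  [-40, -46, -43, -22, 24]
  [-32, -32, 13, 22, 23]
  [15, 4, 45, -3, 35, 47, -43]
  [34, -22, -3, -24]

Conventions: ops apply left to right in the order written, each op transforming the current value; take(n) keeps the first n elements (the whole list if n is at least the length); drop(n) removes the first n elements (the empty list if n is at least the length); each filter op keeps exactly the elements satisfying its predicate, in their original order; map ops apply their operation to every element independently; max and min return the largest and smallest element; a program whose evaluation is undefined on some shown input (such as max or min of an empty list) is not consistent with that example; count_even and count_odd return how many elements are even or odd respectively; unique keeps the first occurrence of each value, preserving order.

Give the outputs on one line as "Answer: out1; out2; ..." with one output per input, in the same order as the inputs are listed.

34; -39; -40; -32; 15; 34

Execution, op by op:
  [34, -18, 24] -> [34, -18] -> 34
  [-42, -39, 41, -2, 36, -44] -> [-42, -39] -> -39
  [-40, -46, -43, -22, 24] -> [-40, -46] -> -40
  [-32, -32, 13, 22, 23] -> [-32, -32] -> -32
  [15, 4, 45, -3, 35, 47, -43] -> [15, 4] -> 15
  [34, -22, -3, -24] -> [34, -22] -> 34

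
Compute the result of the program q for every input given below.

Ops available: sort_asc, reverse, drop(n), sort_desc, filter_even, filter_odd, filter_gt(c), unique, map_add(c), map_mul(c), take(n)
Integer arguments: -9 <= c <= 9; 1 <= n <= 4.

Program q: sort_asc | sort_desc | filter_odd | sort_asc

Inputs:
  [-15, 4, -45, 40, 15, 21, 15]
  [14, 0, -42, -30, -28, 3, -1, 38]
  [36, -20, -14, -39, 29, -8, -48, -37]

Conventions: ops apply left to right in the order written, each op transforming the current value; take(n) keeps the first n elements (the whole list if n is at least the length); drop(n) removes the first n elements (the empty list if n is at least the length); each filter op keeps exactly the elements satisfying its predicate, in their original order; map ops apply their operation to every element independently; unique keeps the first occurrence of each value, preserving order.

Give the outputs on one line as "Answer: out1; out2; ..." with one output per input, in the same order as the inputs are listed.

[-45, -15, 15, 15, 21]; [-1, 3]; [-39, -37, 29]

Execution, op by op:
  [-15, 4, -45, 40, 15, 21, 15] -> [-45, -15, 4, 15, 15, 21, 40] -> [40, 21, 15, 15, 4, -15, -45] -> [21, 15, 15, -15, -45] -> [-45, -15, 15, 15, 21]
  [14, 0, -42, -30, -28, 3, -1, 38] -> [-42, -30, -28, -1, 0, 3, 14, 38] -> [38, 14, 3, 0, -1, -28, -30, -42] -> [3, -1] -> [-1, 3]
  [36, -20, -14, -39, 29, -8, -48, -37] -> [-48, -39, -37, -20, -14, -8, 29, 36] -> [36, 29, -8, -14, -20, -37, -39, -48] -> [29, -37, -39] -> [-39, -37, 29]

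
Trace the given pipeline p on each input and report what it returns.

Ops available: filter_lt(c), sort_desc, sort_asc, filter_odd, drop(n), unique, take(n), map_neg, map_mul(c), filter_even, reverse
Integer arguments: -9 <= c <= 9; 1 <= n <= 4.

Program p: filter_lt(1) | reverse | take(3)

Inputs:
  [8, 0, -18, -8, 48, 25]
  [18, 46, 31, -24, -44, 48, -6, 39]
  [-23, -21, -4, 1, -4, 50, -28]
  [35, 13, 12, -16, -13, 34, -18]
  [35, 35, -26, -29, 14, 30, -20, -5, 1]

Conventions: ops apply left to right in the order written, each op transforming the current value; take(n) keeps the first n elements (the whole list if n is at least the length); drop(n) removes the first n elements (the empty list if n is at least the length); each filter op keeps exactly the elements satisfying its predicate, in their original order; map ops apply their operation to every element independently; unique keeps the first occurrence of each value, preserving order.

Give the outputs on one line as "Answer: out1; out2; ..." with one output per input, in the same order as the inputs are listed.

[-8, -18, 0]; [-6, -44, -24]; [-28, -4, -4]; [-18, -13, -16]; [-5, -20, -29]

Execution, op by op:
  [8, 0, -18, -8, 48, 25] -> [0, -18, -8] -> [-8, -18, 0] -> [-8, -18, 0]
  [18, 46, 31, -24, -44, 48, -6, 39] -> [-24, -44, -6] -> [-6, -44, -24] -> [-6, -44, -24]
  [-23, -21, -4, 1, -4, 50, -28] -> [-23, -21, -4, -4, -28] -> [-28, -4, -4, -21, -23] -> [-28, -4, -4]
  [35, 13, 12, -16, -13, 34, -18] -> [-16, -13, -18] -> [-18, -13, -16] -> [-18, -13, -16]
  [35, 35, -26, -29, 14, 30, -20, -5, 1] -> [-26, -29, -20, -5] -> [-5, -20, -29, -26] -> [-5, -20, -29]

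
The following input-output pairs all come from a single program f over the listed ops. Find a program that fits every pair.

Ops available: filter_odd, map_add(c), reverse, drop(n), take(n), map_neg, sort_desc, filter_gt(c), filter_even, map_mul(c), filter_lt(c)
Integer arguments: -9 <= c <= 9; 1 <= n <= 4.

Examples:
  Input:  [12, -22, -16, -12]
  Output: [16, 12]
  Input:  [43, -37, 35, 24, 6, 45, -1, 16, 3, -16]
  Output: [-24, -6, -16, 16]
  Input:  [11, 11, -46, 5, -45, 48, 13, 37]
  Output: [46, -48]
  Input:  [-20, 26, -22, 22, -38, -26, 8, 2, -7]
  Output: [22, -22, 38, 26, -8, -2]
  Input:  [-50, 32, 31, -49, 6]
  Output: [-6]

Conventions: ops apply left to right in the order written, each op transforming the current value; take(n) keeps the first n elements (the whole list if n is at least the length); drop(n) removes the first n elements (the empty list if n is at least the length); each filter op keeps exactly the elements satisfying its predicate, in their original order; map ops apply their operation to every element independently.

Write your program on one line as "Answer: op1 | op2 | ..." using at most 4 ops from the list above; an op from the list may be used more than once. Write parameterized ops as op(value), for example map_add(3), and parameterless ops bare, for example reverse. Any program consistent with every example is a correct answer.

map_neg | drop(2) | filter_even

Check, running the answer program on each example:
  [12, -22, -16, -12] -> [-12, 22, 16, 12] -> [16, 12] -> [16, 12]
  [43, -37, 35, 24, 6, 45, -1, 16, 3, -16] -> [-43, 37, -35, -24, -6, -45, 1, -16, -3, 16] -> [-35, -24, -6, -45, 1, -16, -3, 16] -> [-24, -6, -16, 16]
  [11, 11, -46, 5, -45, 48, 13, 37] -> [-11, -11, 46, -5, 45, -48, -13, -37] -> [46, -5, 45, -48, -13, -37] -> [46, -48]
  [-20, 26, -22, 22, -38, -26, 8, 2, -7] -> [20, -26, 22, -22, 38, 26, -8, -2, 7] -> [22, -22, 38, 26, -8, -2, 7] -> [22, -22, 38, 26, -8, -2]
  [-50, 32, 31, -49, 6] -> [50, -32, -31, 49, -6] -> [-31, 49, -6] -> [-6]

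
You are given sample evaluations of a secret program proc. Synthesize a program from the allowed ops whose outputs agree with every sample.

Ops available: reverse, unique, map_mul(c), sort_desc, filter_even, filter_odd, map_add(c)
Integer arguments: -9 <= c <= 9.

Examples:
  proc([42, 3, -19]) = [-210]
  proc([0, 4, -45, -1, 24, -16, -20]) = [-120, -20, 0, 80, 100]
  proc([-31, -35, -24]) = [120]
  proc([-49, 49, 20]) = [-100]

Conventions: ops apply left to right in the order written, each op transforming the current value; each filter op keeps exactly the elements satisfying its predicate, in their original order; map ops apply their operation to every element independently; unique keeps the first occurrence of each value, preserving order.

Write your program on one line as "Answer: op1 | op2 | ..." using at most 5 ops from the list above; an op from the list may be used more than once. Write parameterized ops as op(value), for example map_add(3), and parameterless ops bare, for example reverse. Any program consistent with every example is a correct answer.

map_mul(-5) | reverse | filter_even | sort_desc | reverse

Check, running the answer program on each example:
  [42, 3, -19] -> [-210, -15, 95] -> [95, -15, -210] -> [-210] -> [-210] -> [-210]
  [0, 4, -45, -1, 24, -16, -20] -> [0, -20, 225, 5, -120, 80, 100] -> [100, 80, -120, 5, 225, -20, 0] -> [100, 80, -120, -20, 0] -> [100, 80, 0, -20, -120] -> [-120, -20, 0, 80, 100]
  [-31, -35, -24] -> [155, 175, 120] -> [120, 175, 155] -> [120] -> [120] -> [120]
  [-49, 49, 20] -> [245, -245, -100] -> [-100, -245, 245] -> [-100] -> [-100] -> [-100]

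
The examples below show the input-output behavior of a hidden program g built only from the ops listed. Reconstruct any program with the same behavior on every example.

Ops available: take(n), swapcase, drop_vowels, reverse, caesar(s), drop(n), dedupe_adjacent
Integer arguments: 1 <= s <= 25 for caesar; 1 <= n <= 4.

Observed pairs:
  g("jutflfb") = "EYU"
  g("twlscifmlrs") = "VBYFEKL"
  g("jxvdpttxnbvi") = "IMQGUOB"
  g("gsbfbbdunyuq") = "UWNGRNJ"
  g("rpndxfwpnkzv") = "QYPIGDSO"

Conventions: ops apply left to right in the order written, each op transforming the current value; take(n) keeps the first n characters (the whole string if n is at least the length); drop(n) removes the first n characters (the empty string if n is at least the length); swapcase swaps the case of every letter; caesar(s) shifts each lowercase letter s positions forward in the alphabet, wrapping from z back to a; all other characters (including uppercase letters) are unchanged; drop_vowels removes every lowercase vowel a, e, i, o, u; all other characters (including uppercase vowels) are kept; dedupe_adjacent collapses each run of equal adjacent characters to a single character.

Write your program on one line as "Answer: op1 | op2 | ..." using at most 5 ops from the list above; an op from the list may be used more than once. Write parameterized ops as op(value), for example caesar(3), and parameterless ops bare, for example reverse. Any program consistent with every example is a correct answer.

caesar(19) | drop(4) | swapcase | dedupe_adjacent

Check, running the answer program on each example:
  "jutflfb" -> "cnmyeyu" -> "eyu" -> "EYU" -> "EYU"
  "twlscifmlrs" -> "mpelvbyfekl" -> "vbyfekl" -> "VBYFEKL" -> "VBYFEKL"
  "jxvdpttxnbvi" -> "cqowimmqguob" -> "immqguob" -> "IMMQGUOB" -> "IMQGUOB"
  "gsbfbbdunyuq" -> "zluyuuwngrnj" -> "uuwngrnj" -> "UUWNGRNJ" -> "UWNGRNJ"
  "rpndxfwpnkzv" -> "kigwqypigdso" -> "qypigdso" -> "QYPIGDSO" -> "QYPIGDSO"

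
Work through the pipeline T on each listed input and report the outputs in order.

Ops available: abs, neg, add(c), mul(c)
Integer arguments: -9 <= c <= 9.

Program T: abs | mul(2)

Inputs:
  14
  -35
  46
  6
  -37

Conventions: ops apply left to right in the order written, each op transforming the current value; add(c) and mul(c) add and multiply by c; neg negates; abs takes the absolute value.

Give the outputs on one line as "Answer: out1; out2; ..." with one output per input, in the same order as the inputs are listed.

28; 70; 92; 12; 74

Execution, op by op:
  14 -> 14 -> 28
  -35 -> 35 -> 70
  46 -> 46 -> 92
  6 -> 6 -> 12
  -37 -> 37 -> 74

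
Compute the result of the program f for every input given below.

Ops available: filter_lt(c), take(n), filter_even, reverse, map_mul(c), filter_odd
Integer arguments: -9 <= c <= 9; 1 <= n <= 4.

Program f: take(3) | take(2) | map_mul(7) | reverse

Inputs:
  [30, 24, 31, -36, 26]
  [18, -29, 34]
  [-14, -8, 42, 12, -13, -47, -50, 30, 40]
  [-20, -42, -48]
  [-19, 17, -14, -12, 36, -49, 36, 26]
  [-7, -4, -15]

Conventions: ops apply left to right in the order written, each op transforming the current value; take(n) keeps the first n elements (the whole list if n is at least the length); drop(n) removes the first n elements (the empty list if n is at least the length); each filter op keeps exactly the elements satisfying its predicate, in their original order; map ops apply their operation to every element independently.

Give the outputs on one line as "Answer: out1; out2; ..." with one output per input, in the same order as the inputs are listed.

Execution, op by op:
  [30, 24, 31, -36, 26] -> [30, 24, 31] -> [30, 24] -> [210, 168] -> [168, 210]
  [18, -29, 34] -> [18, -29, 34] -> [18, -29] -> [126, -203] -> [-203, 126]
  [-14, -8, 42, 12, -13, -47, -50, 30, 40] -> [-14, -8, 42] -> [-14, -8] -> [-98, -56] -> [-56, -98]
  [-20, -42, -48] -> [-20, -42, -48] -> [-20, -42] -> [-140, -294] -> [-294, -140]
  [-19, 17, -14, -12, 36, -49, 36, 26] -> [-19, 17, -14] -> [-19, 17] -> [-133, 119] -> [119, -133]
  [-7, -4, -15] -> [-7, -4, -15] -> [-7, -4] -> [-49, -28] -> [-28, -49]

[168, 210]; [-203, 126]; [-56, -98]; [-294, -140]; [119, -133]; [-28, -49]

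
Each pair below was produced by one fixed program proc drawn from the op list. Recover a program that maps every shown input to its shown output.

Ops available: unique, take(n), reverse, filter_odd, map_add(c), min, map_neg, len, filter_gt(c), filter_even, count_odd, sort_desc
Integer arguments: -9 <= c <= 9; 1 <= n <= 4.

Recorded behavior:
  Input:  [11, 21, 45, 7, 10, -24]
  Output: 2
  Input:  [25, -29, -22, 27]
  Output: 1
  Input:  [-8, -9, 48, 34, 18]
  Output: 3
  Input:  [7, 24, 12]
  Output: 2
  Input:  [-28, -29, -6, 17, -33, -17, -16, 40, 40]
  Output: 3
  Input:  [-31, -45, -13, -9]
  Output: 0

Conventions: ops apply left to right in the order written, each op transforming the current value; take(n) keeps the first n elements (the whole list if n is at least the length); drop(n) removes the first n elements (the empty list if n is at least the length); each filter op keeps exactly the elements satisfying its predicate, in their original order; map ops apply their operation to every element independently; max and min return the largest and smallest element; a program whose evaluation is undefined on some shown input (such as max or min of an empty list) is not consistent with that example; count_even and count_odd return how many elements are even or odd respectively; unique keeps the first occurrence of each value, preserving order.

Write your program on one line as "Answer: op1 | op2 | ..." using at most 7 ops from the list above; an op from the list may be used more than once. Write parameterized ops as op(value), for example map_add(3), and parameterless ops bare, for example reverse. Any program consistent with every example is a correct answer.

filter_even | sort_desc | map_add(-7) | map_neg | take(3) | count_odd

Check, running the answer program on each example:
  [11, 21, 45, 7, 10, -24] -> [10, -24] -> [10, -24] -> [3, -31] -> [-3, 31] -> [-3, 31] -> 2
  [25, -29, -22, 27] -> [-22] -> [-22] -> [-29] -> [29] -> [29] -> 1
  [-8, -9, 48, 34, 18] -> [-8, 48, 34, 18] -> [48, 34, 18, -8] -> [41, 27, 11, -15] -> [-41, -27, -11, 15] -> [-41, -27, -11] -> 3
  [7, 24, 12] -> [24, 12] -> [24, 12] -> [17, 5] -> [-17, -5] -> [-17, -5] -> 2
  [-28, -29, -6, 17, -33, -17, -16, 40, 40] -> [-28, -6, -16, 40, 40] -> [40, 40, -6, -16, -28] -> [33, 33, -13, -23, -35] -> [-33, -33, 13, 23, 35] -> [-33, -33, 13] -> 3
  [-31, -45, -13, -9] -> [] -> [] -> [] -> [] -> [] -> 0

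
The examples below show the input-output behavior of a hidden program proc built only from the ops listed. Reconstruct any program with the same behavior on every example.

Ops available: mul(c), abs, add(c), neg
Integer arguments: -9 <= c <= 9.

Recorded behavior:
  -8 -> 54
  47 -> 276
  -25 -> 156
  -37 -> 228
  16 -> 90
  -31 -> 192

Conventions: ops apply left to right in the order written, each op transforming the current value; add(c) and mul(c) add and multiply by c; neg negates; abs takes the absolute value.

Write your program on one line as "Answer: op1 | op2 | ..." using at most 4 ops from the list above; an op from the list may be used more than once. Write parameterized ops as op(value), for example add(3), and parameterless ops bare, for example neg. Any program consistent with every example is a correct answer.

mul(6) | add(-6) | neg | abs

Check, running the answer program on each example:
  -8 -> -48 -> -54 -> 54 -> 54
  47 -> 282 -> 276 -> -276 -> 276
  -25 -> -150 -> -156 -> 156 -> 156
  -37 -> -222 -> -228 -> 228 -> 228
  16 -> 96 -> 90 -> -90 -> 90
  -31 -> -186 -> -192 -> 192 -> 192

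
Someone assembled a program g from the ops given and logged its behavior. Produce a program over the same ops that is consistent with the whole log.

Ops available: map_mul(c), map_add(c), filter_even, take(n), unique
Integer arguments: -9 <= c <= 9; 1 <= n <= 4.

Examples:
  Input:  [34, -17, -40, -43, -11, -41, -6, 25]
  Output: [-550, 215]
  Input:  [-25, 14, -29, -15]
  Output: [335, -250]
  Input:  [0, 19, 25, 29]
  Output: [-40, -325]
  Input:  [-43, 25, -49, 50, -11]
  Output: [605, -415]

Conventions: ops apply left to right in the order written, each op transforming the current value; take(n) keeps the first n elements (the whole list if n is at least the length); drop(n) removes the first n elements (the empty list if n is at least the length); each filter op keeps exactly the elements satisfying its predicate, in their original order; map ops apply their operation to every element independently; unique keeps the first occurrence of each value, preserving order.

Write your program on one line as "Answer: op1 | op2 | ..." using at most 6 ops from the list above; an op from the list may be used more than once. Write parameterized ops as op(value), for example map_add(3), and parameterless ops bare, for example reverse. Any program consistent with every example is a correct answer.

take(3) | map_mul(3) | map_add(8) | map_mul(-5) | take(2)

Check, running the answer program on each example:
  [34, -17, -40, -43, -11, -41, -6, 25] -> [34, -17, -40] -> [102, -51, -120] -> [110, -43, -112] -> [-550, 215, 560] -> [-550, 215]
  [-25, 14, -29, -15] -> [-25, 14, -29] -> [-75, 42, -87] -> [-67, 50, -79] -> [335, -250, 395] -> [335, -250]
  [0, 19, 25, 29] -> [0, 19, 25] -> [0, 57, 75] -> [8, 65, 83] -> [-40, -325, -415] -> [-40, -325]
  [-43, 25, -49, 50, -11] -> [-43, 25, -49] -> [-129, 75, -147] -> [-121, 83, -139] -> [605, -415, 695] -> [605, -415]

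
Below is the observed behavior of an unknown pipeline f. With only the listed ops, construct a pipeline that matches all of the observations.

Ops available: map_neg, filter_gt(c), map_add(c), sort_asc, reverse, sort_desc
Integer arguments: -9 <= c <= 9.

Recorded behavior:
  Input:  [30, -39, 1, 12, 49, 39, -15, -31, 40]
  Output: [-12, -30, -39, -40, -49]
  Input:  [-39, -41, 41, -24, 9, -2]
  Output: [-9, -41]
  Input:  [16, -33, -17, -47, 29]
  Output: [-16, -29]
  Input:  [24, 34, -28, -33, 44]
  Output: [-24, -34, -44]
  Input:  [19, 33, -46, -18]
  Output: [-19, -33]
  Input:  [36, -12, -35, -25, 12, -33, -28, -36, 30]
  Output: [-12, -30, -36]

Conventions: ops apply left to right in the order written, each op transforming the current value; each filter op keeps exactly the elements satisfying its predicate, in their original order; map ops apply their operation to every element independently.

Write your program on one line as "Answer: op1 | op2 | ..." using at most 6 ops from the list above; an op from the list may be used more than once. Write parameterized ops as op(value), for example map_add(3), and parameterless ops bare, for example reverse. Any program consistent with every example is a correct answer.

reverse | filter_gt(-1) | sort_asc | filter_gt(4) | map_neg

Check, running the answer program on each example:
  [30, -39, 1, 12, 49, 39, -15, -31, 40] -> [40, -31, -15, 39, 49, 12, 1, -39, 30] -> [40, 39, 49, 12, 1, 30] -> [1, 12, 30, 39, 40, 49] -> [12, 30, 39, 40, 49] -> [-12, -30, -39, -40, -49]
  [-39, -41, 41, -24, 9, -2] -> [-2, 9, -24, 41, -41, -39] -> [9, 41] -> [9, 41] -> [9, 41] -> [-9, -41]
  [16, -33, -17, -47, 29] -> [29, -47, -17, -33, 16] -> [29, 16] -> [16, 29] -> [16, 29] -> [-16, -29]
  [24, 34, -28, -33, 44] -> [44, -33, -28, 34, 24] -> [44, 34, 24] -> [24, 34, 44] -> [24, 34, 44] -> [-24, -34, -44]
  [19, 33, -46, -18] -> [-18, -46, 33, 19] -> [33, 19] -> [19, 33] -> [19, 33] -> [-19, -33]
  [36, -12, -35, -25, 12, -33, -28, -36, 30] -> [30, -36, -28, -33, 12, -25, -35, -12, 36] -> [30, 12, 36] -> [12, 30, 36] -> [12, 30, 36] -> [-12, -30, -36]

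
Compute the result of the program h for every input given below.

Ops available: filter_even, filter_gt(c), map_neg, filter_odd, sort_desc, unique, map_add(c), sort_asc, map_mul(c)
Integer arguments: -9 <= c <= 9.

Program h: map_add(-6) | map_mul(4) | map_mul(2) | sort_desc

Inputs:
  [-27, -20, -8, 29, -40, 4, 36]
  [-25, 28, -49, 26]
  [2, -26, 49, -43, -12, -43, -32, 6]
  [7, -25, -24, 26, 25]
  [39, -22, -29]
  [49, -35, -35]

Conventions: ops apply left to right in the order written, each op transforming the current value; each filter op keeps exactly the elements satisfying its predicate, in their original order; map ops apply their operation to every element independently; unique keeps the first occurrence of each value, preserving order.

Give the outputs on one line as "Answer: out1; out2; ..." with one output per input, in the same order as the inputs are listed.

Execution, op by op:
  [-27, -20, -8, 29, -40, 4, 36] -> [-33, -26, -14, 23, -46, -2, 30] -> [-132, -104, -56, 92, -184, -8, 120] -> [-264, -208, -112, 184, -368, -16, 240] -> [240, 184, -16, -112, -208, -264, -368]
  [-25, 28, -49, 26] -> [-31, 22, -55, 20] -> [-124, 88, -220, 80] -> [-248, 176, -440, 160] -> [176, 160, -248, -440]
  [2, -26, 49, -43, -12, -43, -32, 6] -> [-4, -32, 43, -49, -18, -49, -38, 0] -> [-16, -128, 172, -196, -72, -196, -152, 0] -> [-32, -256, 344, -392, -144, -392, -304, 0] -> [344, 0, -32, -144, -256, -304, -392, -392]
  [7, -25, -24, 26, 25] -> [1, -31, -30, 20, 19] -> [4, -124, -120, 80, 76] -> [8, -248, -240, 160, 152] -> [160, 152, 8, -240, -248]
  [39, -22, -29] -> [33, -28, -35] -> [132, -112, -140] -> [264, -224, -280] -> [264, -224, -280]
  [49, -35, -35] -> [43, -41, -41] -> [172, -164, -164] -> [344, -328, -328] -> [344, -328, -328]

[240, 184, -16, -112, -208, -264, -368]; [176, 160, -248, -440]; [344, 0, -32, -144, -256, -304, -392, -392]; [160, 152, 8, -240, -248]; [264, -224, -280]; [344, -328, -328]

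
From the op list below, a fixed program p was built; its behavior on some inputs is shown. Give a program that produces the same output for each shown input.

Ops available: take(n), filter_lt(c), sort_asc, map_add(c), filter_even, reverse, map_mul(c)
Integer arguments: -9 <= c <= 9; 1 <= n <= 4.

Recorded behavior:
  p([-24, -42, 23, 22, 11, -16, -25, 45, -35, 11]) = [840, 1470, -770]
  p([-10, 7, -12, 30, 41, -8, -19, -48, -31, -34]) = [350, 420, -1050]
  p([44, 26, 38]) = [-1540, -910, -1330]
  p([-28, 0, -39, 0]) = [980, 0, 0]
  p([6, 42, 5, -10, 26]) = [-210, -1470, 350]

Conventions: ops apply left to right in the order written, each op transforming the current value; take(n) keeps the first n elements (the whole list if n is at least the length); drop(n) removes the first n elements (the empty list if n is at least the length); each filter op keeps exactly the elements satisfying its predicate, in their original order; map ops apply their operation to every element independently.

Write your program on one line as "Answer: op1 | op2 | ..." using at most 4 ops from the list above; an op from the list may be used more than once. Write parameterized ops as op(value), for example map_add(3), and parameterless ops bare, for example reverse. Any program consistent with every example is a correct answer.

map_mul(7) | filter_even | take(3) | map_mul(-5)

Check, running the answer program on each example:
  [-24, -42, 23, 22, 11, -16, -25, 45, -35, 11] -> [-168, -294, 161, 154, 77, -112, -175, 315, -245, 77] -> [-168, -294, 154, -112] -> [-168, -294, 154] -> [840, 1470, -770]
  [-10, 7, -12, 30, 41, -8, -19, -48, -31, -34] -> [-70, 49, -84, 210, 287, -56, -133, -336, -217, -238] -> [-70, -84, 210, -56, -336, -238] -> [-70, -84, 210] -> [350, 420, -1050]
  [44, 26, 38] -> [308, 182, 266] -> [308, 182, 266] -> [308, 182, 266] -> [-1540, -910, -1330]
  [-28, 0, -39, 0] -> [-196, 0, -273, 0] -> [-196, 0, 0] -> [-196, 0, 0] -> [980, 0, 0]
  [6, 42, 5, -10, 26] -> [42, 294, 35, -70, 182] -> [42, 294, -70, 182] -> [42, 294, -70] -> [-210, -1470, 350]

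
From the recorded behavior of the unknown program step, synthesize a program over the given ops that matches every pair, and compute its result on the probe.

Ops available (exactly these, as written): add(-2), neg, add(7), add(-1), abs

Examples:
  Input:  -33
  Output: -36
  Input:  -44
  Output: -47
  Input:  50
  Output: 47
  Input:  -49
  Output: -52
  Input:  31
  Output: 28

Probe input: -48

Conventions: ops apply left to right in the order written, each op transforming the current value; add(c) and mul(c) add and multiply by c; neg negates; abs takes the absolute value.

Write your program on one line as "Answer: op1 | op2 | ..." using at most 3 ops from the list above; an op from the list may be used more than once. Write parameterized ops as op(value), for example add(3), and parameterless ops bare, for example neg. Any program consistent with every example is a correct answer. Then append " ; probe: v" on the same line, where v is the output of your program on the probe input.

add(-2) | add(-1) ; probe: -51

Check, running the answer program on each example:
  -33 -> -35 -> -36
  -44 -> -46 -> -47
  50 -> 48 -> 47
  -49 -> -51 -> -52
  31 -> 29 -> 28
  probe: -48 -> -50 -> -51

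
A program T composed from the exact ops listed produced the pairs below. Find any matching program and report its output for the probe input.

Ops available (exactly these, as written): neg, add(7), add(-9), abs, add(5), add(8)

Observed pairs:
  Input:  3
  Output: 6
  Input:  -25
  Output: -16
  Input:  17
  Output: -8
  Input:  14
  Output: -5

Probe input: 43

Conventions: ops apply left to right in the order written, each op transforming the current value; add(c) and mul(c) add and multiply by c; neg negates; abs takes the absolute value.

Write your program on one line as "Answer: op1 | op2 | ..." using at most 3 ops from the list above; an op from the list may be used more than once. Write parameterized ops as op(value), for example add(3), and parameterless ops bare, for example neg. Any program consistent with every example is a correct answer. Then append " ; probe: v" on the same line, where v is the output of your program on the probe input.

abs | add(-9) | neg ; probe: -34

Check, running the answer program on each example:
  3 -> 3 -> -6 -> 6
  -25 -> 25 -> 16 -> -16
  17 -> 17 -> 8 -> -8
  14 -> 14 -> 5 -> -5
  probe: 43 -> 43 -> 34 -> -34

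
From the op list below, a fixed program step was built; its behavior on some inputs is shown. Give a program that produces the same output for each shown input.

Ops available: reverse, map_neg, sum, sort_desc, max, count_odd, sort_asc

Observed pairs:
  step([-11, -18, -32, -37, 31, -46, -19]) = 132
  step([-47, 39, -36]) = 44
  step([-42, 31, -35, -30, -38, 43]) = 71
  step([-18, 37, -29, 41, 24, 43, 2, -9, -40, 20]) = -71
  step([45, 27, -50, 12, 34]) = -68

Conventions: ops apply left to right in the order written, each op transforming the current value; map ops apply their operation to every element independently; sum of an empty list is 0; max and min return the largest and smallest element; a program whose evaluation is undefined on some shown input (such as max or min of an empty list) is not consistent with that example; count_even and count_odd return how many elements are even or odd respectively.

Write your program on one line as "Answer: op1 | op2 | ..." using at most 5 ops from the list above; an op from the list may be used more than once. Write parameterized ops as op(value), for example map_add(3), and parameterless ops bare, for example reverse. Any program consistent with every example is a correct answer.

sort_asc | reverse | map_neg | sum

Check, running the answer program on each example:
  [-11, -18, -32, -37, 31, -46, -19] -> [-46, -37, -32, -19, -18, -11, 31] -> [31, -11, -18, -19, -32, -37, -46] -> [-31, 11, 18, 19, 32, 37, 46] -> 132
  [-47, 39, -36] -> [-47, -36, 39] -> [39, -36, -47] -> [-39, 36, 47] -> 44
  [-42, 31, -35, -30, -38, 43] -> [-42, -38, -35, -30, 31, 43] -> [43, 31, -30, -35, -38, -42] -> [-43, -31, 30, 35, 38, 42] -> 71
  [-18, 37, -29, 41, 24, 43, 2, -9, -40, 20] -> [-40, -29, -18, -9, 2, 20, 24, 37, 41, 43] -> [43, 41, 37, 24, 20, 2, -9, -18, -29, -40] -> [-43, -41, -37, -24, -20, -2, 9, 18, 29, 40] -> -71
  [45, 27, -50, 12, 34] -> [-50, 12, 27, 34, 45] -> [45, 34, 27, 12, -50] -> [-45, -34, -27, -12, 50] -> -68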